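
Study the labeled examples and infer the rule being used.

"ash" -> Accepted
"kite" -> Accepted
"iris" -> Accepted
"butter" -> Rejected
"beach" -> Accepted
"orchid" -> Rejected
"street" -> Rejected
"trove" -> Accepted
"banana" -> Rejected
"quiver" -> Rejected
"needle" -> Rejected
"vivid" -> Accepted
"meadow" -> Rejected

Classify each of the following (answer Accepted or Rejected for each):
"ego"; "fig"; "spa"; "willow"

A rule that fits every label: length ≤ 5 — true of each 'Accepted' example, false of each 'Rejected' one.
"ego" — length 3, hence Accepted. "fig" — length 3, hence Accepted. "spa" — length 3, hence Accepted. "willow" — length 6, hence Rejected.

Accepted, Accepted, Accepted, Rejected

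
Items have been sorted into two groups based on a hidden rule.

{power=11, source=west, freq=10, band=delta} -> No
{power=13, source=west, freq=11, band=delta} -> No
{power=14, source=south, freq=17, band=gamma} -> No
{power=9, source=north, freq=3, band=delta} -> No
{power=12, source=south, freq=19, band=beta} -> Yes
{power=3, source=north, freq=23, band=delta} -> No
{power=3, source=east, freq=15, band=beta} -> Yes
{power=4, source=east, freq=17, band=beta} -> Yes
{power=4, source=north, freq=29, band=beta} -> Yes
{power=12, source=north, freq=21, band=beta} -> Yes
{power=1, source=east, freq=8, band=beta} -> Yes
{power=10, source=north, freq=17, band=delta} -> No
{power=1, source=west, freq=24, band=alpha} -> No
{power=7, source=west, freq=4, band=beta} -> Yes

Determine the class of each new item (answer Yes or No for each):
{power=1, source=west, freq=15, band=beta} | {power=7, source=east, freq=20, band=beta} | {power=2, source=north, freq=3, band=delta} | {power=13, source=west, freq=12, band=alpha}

Yes, Yes, No, No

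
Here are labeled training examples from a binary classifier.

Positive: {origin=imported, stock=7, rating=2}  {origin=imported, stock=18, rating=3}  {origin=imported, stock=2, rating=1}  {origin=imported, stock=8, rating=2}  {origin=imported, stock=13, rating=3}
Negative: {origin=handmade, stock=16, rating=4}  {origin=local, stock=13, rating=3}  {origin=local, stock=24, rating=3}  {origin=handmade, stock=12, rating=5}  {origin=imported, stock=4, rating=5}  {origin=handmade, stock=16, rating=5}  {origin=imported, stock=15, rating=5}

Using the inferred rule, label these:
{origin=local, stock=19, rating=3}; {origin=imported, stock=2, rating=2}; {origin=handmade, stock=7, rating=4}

Negative, Positive, Negative

The common property of the 'Positive' items is: origin is imported AND rating ≤ 3. No 'Negative' item has it.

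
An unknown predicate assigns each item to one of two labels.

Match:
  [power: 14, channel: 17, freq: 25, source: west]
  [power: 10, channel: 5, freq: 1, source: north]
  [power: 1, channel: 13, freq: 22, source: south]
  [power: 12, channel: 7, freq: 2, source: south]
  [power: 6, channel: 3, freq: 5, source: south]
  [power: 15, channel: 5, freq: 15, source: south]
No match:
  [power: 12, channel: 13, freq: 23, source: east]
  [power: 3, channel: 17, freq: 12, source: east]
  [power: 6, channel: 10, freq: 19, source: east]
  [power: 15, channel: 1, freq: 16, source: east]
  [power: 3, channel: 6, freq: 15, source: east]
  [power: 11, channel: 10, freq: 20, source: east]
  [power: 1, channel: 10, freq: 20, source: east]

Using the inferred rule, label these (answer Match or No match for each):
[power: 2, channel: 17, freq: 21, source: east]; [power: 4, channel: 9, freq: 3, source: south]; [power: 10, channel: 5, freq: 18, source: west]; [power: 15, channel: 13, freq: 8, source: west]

Looking at the examples, the only property every 'Match' case has and every 'No match' case lacks is: source is not east.
[power: 2, channel: 17, freq: 21, source: east]: source is east — does not pass, so No match.
[power: 4, channel: 9, freq: 3, source: south]: source is south — satisfies this, so Match.
[power: 10, channel: 5, freq: 18, source: west]: source is west — satisfies this, so Match.
[power: 15, channel: 13, freq: 8, source: west]: source is west — satisfies this, so Match.

No match, Match, Match, Match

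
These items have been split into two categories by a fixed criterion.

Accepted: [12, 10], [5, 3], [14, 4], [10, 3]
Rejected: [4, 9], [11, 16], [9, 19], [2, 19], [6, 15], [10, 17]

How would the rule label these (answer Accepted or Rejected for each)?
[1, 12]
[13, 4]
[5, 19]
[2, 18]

Rejected, Accepted, Rejected, Rejected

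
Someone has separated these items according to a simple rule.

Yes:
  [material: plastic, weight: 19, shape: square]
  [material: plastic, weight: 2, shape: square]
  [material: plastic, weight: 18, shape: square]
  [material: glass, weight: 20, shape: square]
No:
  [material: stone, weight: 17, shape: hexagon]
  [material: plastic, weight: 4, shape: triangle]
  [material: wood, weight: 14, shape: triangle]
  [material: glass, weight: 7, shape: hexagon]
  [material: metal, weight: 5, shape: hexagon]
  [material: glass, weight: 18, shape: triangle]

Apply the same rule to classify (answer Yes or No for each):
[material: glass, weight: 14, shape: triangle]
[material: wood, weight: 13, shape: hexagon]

No, No

The classifier is using: shape is square.
[material: glass, weight: 14, shape: triangle] — shape is triangle, hence No. [material: wood, weight: 13, shape: hexagon] — shape is hexagon, hence No.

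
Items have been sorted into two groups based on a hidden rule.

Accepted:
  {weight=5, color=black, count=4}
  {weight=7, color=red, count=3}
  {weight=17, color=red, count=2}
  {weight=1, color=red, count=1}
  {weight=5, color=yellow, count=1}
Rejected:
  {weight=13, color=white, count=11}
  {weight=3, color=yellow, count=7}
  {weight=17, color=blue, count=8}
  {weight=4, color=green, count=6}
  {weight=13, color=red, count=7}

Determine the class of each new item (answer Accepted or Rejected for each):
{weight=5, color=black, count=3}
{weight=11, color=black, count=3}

The common property of the 'Accepted' items is: count ≤ 4. No 'Rejected' item has it.
{weight=5, color=black, count=3}: Accepted (count = 3).
{weight=11, color=black, count=3}: Accepted (count = 3).

Accepted, Accepted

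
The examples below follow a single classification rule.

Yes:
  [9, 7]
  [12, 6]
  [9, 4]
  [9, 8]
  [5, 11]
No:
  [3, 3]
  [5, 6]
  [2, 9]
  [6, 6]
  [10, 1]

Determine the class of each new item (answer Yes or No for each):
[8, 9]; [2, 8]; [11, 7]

Yes, No, Yes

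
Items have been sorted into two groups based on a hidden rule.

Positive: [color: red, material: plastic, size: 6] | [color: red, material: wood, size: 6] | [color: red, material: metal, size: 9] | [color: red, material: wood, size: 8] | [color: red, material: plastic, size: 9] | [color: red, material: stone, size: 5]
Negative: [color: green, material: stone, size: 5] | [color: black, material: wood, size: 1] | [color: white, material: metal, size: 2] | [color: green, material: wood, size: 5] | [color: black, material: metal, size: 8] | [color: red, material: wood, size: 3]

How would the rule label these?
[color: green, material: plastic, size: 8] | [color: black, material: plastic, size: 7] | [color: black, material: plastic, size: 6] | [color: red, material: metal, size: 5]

Negative, Negative, Negative, Positive

Every 'Positive' example satisfies: color is red AND size ≥ 5. None of the 'Negative' examples do.
[color: green, material: plastic, size: 8]: color is green, size = 8 — does not fit, so Negative.
[color: black, material: plastic, size: 7]: color is black, size = 7 — does not fit, so Negative.
[color: black, material: plastic, size: 6]: color is black, size = 6 — does not fit, so Negative.
[color: red, material: metal, size: 5]: color is red, size = 5 — fits, so Positive.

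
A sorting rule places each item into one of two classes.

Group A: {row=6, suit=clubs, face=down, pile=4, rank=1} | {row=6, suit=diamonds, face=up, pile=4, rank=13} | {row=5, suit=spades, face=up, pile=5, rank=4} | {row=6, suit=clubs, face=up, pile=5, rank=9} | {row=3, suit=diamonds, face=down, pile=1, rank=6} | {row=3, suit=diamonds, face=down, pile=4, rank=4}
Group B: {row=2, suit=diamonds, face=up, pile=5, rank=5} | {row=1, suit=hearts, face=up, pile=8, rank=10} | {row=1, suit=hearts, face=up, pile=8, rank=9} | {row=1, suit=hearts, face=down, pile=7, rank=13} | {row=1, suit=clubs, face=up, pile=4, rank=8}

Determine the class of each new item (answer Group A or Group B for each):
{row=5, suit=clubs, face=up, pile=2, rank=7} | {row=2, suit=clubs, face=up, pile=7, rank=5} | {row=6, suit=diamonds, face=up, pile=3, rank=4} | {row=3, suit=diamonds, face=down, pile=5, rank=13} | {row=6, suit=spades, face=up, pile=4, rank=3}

The distinguishing property — row ≥ 3 — holds for all the 'Group A' cases and none of the 'Group B' cases.
{row=5, suit=clubs, face=up, pile=2, rank=7}: row = 5 — meets the rule, so Group A. {row=2, suit=clubs, face=up, pile=7, rank=5}: row = 2 — fails this test, so Group B. {row=6, suit=diamonds, face=up, pile=3, rank=4}: row = 6 — meets the rule, so Group A. {row=3, suit=diamonds, face=down, pile=5, rank=13}: row = 3 — meets the rule, so Group A. {row=6, suit=spades, face=up, pile=4, rank=3}: row = 6 — meets the rule, so Group A.

Group A, Group B, Group A, Group A, Group A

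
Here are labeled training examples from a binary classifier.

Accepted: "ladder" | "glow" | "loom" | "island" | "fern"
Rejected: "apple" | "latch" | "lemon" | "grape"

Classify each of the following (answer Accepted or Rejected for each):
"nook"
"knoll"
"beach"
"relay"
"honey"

Checking candidate rules against both groups, what survives is: even length.

Accepted, Rejected, Rejected, Rejected, Rejected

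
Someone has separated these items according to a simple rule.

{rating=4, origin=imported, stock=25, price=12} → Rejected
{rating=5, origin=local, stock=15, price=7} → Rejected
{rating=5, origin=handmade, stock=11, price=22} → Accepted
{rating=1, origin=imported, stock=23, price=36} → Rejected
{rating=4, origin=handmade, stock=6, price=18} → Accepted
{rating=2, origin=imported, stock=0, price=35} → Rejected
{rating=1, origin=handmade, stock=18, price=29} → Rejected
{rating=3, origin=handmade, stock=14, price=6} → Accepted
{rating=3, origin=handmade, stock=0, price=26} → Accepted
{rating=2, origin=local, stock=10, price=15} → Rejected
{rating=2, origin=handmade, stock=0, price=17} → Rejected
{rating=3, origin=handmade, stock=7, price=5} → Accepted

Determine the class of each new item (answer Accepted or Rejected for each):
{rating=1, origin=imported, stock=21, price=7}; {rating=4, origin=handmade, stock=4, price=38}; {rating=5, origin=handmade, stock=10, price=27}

Rejected, Accepted, Accepted

Rule: origin is handmade AND rating ≥ 3. This holds for each 'Accepted' example and fails for each 'Rejected' one.
{rating=1, origin=imported, stock=21, price=7}: origin is imported, rating = 1 — doesn't qualify, so Rejected.
{rating=4, origin=handmade, stock=4, price=38}: origin is handmade, rating = 4 — qualifies, so Accepted.
{rating=5, origin=handmade, stock=10, price=27}: origin is handmade, rating = 5 — qualifies, so Accepted.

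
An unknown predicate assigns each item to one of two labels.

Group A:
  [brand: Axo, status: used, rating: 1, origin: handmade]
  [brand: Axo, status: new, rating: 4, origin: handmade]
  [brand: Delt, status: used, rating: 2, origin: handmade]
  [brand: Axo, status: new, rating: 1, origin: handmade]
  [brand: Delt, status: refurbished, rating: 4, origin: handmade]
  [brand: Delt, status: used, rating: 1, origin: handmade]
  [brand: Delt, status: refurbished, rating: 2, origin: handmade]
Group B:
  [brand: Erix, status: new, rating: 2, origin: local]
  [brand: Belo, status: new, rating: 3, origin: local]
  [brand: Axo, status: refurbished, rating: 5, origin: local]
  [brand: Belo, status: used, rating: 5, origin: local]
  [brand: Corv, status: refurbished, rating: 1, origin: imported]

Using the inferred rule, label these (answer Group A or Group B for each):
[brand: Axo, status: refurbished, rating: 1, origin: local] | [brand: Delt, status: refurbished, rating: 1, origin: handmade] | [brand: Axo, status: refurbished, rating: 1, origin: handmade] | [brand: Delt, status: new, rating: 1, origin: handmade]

Group B, Group A, Group A, Group A

The classifier is using: origin is handmade.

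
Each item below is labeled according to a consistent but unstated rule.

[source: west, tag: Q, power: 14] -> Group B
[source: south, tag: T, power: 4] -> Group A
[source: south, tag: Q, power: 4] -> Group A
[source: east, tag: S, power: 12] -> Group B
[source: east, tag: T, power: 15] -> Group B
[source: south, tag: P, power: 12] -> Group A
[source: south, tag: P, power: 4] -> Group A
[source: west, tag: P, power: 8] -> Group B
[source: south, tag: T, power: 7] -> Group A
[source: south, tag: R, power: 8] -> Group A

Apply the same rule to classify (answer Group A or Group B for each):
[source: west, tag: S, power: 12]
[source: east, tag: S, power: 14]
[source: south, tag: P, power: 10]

Checking candidate rules against both groups, what survives is: source is south.
[source: west, tag: S, power: 12]: source is west — fails this test, so Group B. [source: east, tag: S, power: 14]: source is east — fails this test, so Group B. [source: south, tag: P, power: 10]: source is south — has this property, so Group A.

Group B, Group B, Group A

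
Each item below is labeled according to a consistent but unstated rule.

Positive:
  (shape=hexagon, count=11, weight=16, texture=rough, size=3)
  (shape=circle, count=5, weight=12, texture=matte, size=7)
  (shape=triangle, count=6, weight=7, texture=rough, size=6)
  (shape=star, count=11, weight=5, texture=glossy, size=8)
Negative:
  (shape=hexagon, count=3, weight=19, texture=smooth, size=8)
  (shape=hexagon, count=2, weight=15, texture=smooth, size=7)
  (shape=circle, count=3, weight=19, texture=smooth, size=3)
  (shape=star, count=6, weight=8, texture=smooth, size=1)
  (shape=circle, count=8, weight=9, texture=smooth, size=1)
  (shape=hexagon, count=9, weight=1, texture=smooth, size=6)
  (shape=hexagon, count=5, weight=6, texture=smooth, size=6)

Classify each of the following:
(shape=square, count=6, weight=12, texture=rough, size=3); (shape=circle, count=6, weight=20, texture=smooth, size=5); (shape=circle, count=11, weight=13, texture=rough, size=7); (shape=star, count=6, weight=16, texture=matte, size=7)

Every 'Positive' example satisfies: texture is not smooth. None of the 'Negative' examples do.
(shape=square, count=6, weight=12, texture=rough, size=3) → texture is rough → Positive. (shape=circle, count=6, weight=20, texture=smooth, size=5) → texture is smooth → Negative. (shape=circle, count=11, weight=13, texture=rough, size=7) → texture is rough → Positive. (shape=star, count=6, weight=16, texture=matte, size=7) → texture is matte → Positive.

Positive, Negative, Positive, Positive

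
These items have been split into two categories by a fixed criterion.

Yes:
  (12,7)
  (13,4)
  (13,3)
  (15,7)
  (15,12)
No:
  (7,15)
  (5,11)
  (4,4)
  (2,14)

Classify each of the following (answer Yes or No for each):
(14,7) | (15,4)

'Yes' ⟺ first > second.
(14,7): 14 > 7, checks out → Yes.
(15,4): 15 > 4, checks out → Yes.

Yes, Yes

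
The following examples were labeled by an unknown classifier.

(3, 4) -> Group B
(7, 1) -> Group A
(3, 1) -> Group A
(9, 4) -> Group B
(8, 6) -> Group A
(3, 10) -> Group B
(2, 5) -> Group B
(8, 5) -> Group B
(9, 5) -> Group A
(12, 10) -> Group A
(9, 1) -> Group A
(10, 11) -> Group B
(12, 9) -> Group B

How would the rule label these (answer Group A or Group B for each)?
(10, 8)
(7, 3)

Group A, Group A

Looking at the examples, the only property every 'Group A' case has and every 'Group B' case lacks is: sum is even.
(10, 8): 10+8 = 18 — meets the rule, so Group A.
(7, 3): 7+3 = 10 — meets the rule, so Group A.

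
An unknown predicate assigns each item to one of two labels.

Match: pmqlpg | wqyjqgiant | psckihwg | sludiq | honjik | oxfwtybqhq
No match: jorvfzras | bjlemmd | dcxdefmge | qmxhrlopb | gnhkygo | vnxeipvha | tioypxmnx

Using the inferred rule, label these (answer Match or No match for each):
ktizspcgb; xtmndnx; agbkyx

'Match' ⟺ even length.
ktizspcgb: No match (length 9). xtmndnx: No match (length 7). agbkyx: Match (length 6).

No match, No match, Match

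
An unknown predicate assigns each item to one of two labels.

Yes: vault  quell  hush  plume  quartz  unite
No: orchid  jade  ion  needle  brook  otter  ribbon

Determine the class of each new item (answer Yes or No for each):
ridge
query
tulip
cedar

No, Yes, Yes, No

Every 'Yes' example satisfies: contains 'u'. None of the 'No' examples do.
ridge: no 'u', does not satisfy this → No. query: has 'u', checks out → Yes. tulip: has 'u', checks out → Yes. cedar: no 'u', does not satisfy this → No.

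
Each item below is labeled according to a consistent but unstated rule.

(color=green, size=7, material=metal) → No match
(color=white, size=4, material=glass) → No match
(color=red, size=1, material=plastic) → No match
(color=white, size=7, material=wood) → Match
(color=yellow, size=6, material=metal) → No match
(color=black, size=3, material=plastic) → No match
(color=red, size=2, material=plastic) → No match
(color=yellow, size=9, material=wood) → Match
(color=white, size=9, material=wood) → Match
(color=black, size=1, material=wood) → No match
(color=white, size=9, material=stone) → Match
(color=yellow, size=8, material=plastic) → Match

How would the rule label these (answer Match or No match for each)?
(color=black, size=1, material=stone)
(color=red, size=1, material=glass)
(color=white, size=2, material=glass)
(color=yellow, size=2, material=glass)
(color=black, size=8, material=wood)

One predicate separates the groups cleanly: color is not green AND size ≥ 7.
(color=black, size=1, material=stone) → color is black, size = 1 → No match.
(color=red, size=1, material=glass) → color is red, size = 1 → No match.
(color=white, size=2, material=glass) → color is white, size = 2 → No match.
(color=yellow, size=2, material=glass) → color is yellow, size = 2 → No match.
(color=black, size=8, material=wood) → color is black, size = 8 → Match.

No match, No match, No match, No match, Match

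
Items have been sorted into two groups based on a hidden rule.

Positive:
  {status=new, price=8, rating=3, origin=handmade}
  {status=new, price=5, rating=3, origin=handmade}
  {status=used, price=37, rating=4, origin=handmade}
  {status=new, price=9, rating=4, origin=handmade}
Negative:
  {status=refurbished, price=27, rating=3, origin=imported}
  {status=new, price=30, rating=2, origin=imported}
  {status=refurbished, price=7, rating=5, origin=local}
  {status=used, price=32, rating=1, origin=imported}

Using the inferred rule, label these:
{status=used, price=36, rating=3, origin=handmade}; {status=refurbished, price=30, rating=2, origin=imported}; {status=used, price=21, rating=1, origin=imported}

Positive, Negative, Negative

'Positive' ⟺ origin is handmade.
{status=used, price=36, rating=3, origin=handmade}: origin is handmade — satisfies this, so Positive. {status=refurbished, price=30, rating=2, origin=imported}: origin is imported — doesn't match, so Negative. {status=used, price=21, rating=1, origin=imported}: origin is imported — doesn't match, so Negative.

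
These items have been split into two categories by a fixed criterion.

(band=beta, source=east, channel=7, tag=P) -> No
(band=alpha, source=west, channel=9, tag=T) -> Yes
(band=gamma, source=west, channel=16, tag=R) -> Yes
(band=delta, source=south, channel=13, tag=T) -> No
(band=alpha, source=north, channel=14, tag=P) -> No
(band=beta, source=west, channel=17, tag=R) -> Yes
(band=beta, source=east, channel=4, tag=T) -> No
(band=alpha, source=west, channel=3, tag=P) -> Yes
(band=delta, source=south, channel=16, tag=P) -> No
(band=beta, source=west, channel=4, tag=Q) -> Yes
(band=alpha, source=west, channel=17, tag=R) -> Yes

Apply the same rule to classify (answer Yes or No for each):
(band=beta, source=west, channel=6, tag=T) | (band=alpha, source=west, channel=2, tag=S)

Yes, Yes

Comparing the two groups points to one rule — source is west.
Yes: (band=beta, source=west, channel=6, tag=T), since source is west. Yes: (band=alpha, source=west, channel=2, tag=S), since source is west.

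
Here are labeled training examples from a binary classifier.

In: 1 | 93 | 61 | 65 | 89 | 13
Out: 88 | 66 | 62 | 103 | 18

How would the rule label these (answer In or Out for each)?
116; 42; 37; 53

Out, Out, In, In

A rule that fits every label: ≡ 1 (mod 4) — true of each 'In' example, false of each 'Out' one.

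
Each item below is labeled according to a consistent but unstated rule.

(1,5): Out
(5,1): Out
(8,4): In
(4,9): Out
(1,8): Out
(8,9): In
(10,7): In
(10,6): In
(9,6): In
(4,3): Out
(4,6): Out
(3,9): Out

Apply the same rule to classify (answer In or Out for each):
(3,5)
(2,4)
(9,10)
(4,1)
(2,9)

Out, Out, In, Out, Out

Rule: first ≥ 6. This holds for each 'In' example and fails for each 'Out' one.
(3,5): Out (first 3).
(2,4): Out (first 2).
(9,10): In (first 9).
(4,1): Out (first 4).
(2,9): Out (first 2).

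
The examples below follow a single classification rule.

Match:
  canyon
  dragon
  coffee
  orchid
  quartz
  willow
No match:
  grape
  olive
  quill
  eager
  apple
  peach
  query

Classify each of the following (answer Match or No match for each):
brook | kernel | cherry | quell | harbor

No match, Match, Match, No match, Match

All 'Match' examples share one property — even length — and every 'No match' example lacks it.
brook — length 5, hence No match. kernel — length 6, hence Match. cherry — length 6, hence Match. quell — length 5, hence No match. harbor — length 6, hence Match.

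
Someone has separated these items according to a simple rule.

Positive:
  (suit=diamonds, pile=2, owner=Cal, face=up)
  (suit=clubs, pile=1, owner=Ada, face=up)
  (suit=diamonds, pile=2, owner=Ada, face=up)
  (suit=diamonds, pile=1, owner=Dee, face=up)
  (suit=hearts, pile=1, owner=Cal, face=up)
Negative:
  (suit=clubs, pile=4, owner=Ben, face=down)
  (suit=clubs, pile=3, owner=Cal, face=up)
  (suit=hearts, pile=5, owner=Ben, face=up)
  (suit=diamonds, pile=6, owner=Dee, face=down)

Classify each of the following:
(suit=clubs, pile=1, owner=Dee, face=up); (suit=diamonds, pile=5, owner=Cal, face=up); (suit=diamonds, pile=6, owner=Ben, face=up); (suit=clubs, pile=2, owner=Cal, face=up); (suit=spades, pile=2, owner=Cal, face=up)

Positive, Negative, Negative, Positive, Positive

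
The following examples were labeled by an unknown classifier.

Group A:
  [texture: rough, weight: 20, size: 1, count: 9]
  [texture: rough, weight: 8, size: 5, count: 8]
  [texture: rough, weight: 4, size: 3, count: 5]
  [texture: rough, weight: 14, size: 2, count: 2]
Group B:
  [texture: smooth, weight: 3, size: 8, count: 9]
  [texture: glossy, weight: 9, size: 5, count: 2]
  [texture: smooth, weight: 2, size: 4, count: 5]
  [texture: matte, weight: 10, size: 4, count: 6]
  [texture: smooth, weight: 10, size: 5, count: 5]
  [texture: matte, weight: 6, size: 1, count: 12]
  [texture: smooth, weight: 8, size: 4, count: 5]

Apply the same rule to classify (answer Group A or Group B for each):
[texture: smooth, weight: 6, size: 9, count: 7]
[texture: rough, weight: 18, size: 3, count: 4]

The common property of the 'Group A' items is: texture is rough. No 'Group B' item has it.

Group B, Group A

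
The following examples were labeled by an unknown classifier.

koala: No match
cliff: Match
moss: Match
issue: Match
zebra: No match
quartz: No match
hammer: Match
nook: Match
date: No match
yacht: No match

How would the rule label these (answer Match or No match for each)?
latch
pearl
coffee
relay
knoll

No match, No match, Match, No match, Match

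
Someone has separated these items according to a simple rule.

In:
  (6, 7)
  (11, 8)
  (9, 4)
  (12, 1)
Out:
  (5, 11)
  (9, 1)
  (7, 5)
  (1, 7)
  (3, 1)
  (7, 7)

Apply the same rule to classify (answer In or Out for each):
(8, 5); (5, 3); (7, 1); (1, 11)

The rule appears to be: sum is odd.
(8, 5) — 8+5 = 13, hence In. (5, 3) — 5+3 = 8, hence Out. (7, 1) — 7+1 = 8, hence Out. (1, 11) — 1+11 = 12, hence Out.

In, Out, Out, Out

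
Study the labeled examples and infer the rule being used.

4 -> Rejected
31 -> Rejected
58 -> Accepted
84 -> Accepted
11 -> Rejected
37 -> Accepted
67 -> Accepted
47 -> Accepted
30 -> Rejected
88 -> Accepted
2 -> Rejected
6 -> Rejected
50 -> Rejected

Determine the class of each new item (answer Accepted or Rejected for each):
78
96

Accepted, Accepted

One predicate separates the groups cleanly: digit sum ≥ 7.
78 → digit sum 7+8 = 15 → Accepted. 96 → digit sum 9+6 = 15 → Accepted.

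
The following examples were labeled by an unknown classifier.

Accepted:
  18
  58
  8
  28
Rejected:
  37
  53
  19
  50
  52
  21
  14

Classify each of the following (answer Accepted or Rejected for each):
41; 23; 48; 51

The classifier is using: ends in digit 8.
41: last digit 1 — fails this test, so Rejected. 23: last digit 3 — fails this test, so Rejected. 48: last digit 8 — meets the rule, so Accepted. 51: last digit 1 — fails this test, so Rejected.

Rejected, Rejected, Accepted, Rejected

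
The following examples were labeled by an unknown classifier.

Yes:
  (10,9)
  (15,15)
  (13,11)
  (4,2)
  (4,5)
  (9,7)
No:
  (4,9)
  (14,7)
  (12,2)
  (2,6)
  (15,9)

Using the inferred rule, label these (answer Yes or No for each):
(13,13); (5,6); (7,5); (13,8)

Yes, Yes, Yes, No

All 'Yes' examples share one property — |first − second| ≤ 2 — and every 'No' example lacks it.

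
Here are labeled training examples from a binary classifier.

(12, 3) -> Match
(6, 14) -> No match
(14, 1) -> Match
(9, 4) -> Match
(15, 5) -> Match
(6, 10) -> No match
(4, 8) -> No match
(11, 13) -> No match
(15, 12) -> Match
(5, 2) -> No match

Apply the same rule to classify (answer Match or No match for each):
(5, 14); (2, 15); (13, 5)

The rule appears to be: first > second AND sum ≥ 12.
(5, 14): 5 < 14, 5+14 = 19 — fails this test, so No match. (2, 15): 2 < 15, 2+15 = 17 — fails this test, so No match. (13, 5): 13 > 5, 13+5 = 18 — qualifies, so Match.

No match, No match, Match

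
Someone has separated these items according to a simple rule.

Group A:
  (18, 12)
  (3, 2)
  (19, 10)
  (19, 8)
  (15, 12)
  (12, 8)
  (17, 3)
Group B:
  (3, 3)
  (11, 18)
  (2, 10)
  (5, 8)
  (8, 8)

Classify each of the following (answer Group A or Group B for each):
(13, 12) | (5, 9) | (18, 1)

Group A, Group B, Group A

All 'Group A' examples share one property — first > second — and every 'Group B' example lacks it.
(13, 12): 13 > 12, qualifies → Group A.
(5, 9): 5 < 9, doesn't match → Group B.
(18, 1): 18 > 1, qualifies → Group A.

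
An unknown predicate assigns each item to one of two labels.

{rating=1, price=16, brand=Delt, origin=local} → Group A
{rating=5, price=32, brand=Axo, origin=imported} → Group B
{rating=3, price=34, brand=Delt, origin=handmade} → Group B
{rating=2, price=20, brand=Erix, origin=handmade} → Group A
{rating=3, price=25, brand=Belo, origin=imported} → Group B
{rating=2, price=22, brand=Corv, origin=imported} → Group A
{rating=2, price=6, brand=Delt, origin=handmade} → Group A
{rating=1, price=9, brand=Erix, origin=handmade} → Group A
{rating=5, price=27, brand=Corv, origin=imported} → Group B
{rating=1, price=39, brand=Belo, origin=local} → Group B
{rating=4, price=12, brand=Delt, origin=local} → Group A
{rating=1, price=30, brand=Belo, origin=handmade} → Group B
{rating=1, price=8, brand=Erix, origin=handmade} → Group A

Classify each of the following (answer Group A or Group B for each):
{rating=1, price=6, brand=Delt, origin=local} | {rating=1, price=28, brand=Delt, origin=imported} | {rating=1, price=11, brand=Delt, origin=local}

Rule: price ≤ 22. This holds for each 'Group A' example and fails for each 'Group B' one.
Group A: {rating=1, price=6, brand=Delt, origin=local}, since price = 6.
Group B: {rating=1, price=28, brand=Delt, origin=imported}, since price = 28.
Group A: {rating=1, price=11, brand=Delt, origin=local}, since price = 11.

Group A, Group B, Group A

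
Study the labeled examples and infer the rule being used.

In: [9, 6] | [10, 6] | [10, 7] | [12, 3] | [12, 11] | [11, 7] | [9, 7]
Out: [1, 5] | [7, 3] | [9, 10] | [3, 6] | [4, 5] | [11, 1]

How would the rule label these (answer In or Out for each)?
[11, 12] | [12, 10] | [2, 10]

Rule: first > second AND sum ≥ 15. This holds for each 'In' example and fails for each 'Out' one.
[11, 12] → 11 < 12, 11+12 = 23 → Out. [12, 10] → 12 > 10, 12+10 = 22 → In. [2, 10] → 2 < 10, 2+10 = 12 → Out.

Out, In, Out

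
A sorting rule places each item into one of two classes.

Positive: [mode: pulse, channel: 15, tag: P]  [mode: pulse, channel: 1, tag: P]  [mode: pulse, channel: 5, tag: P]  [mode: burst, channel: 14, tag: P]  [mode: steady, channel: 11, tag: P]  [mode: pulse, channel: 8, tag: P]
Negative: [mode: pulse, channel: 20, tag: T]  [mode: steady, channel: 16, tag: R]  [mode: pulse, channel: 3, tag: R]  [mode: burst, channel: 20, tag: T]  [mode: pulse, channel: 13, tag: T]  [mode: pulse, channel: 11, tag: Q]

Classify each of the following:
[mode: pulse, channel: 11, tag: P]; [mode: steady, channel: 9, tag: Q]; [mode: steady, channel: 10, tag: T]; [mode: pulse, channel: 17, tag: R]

Looking at the examples, the only property every 'Positive' case has and every 'Negative' case lacks is: tag is P.

Positive, Negative, Negative, Negative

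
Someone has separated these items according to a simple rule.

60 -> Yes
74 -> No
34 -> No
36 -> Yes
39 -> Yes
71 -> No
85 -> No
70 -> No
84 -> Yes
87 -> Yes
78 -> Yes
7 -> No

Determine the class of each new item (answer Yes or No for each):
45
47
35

The pattern is that an item is 'Yes' exactly when: multiple of 3.
45 — 45 = 3·15, hence Yes. 47 — 47 = 3·15 + 2, hence No. 35 — 35 = 3·11 + 2, hence No.

Yes, No, No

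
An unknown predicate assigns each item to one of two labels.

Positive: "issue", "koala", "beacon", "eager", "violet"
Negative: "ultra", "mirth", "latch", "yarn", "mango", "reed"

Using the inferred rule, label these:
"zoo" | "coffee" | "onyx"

Negative, Positive, Negative

The common property of the 'Positive' items is: has ≥ 3 vowels. No 'Negative' item has it.
"zoo": 2 vowels, doesn't qualify → Negative. "coffee": 3 vowels, checks out → Positive. "onyx": 1 vowel, doesn't qualify → Negative.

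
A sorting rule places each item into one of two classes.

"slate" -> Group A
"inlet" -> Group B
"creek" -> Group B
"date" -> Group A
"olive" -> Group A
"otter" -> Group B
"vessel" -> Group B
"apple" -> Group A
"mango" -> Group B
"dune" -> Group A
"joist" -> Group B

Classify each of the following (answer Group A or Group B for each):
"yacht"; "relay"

The simplest hypothesis consistent with all the labels is: ends with 'e'.
"yacht" — ends with 't', hence Group B. "relay" — ends with 'y', hence Group B.

Group B, Group B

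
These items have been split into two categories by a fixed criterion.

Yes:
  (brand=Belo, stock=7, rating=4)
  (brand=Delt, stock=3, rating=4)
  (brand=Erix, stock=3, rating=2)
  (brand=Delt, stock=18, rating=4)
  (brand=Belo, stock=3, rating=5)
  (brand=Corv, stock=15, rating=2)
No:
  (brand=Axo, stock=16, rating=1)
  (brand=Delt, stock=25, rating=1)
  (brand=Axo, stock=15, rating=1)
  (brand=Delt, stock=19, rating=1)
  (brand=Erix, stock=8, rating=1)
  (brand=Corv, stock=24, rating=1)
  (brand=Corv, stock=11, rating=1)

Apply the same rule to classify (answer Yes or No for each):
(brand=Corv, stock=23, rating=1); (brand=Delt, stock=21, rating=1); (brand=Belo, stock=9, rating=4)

No, No, Yes

Every 'Yes' example satisfies: rating ≥ 2. None of the 'No' examples do.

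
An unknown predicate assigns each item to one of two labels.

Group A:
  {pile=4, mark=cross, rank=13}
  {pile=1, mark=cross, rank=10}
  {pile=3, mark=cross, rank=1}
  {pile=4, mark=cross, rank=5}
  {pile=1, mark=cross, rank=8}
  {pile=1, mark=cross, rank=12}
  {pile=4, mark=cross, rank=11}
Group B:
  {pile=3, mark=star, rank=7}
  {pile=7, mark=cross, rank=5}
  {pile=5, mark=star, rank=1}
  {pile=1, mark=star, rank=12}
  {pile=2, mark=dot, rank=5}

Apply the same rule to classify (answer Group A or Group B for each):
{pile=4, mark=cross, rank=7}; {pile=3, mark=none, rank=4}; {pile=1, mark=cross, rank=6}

'Group A' ⟺ mark is cross AND pile ≤ 4.
Group A: {pile=4, mark=cross, rank=7}, since mark is cross, pile = 4.
Group B: {pile=3, mark=none, rank=4}, since mark is none, pile = 3.
Group A: {pile=1, mark=cross, rank=6}, since mark is cross, pile = 1.

Group A, Group B, Group A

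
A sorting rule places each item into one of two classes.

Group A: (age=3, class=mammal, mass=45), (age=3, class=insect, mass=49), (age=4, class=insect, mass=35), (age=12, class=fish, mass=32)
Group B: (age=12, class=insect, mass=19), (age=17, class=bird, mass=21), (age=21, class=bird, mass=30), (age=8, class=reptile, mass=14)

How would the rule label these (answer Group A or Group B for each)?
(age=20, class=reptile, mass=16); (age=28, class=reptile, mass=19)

Group B, Group B

The distinguishing property — mass ≥ 32 — holds for all the 'Group A' cases and none of the 'Group B' cases.
(age=20, class=reptile, mass=16) → mass = 16 → Group B.
(age=28, class=reptile, mass=19) → mass = 19 → Group B.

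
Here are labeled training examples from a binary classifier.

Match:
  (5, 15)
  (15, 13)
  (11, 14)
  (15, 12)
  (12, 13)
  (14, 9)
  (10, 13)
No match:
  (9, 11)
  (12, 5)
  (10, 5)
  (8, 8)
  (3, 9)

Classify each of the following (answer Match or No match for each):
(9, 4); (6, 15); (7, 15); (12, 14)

No match, Match, Match, Match

The common property of the 'Match' items is: max ≥ 13. No 'No match' item has it.
(9, 4) — max 9, hence No match. (6, 15) — max 15, hence Match. (7, 15) — max 15, hence Match. (12, 14) — max 14, hence Match.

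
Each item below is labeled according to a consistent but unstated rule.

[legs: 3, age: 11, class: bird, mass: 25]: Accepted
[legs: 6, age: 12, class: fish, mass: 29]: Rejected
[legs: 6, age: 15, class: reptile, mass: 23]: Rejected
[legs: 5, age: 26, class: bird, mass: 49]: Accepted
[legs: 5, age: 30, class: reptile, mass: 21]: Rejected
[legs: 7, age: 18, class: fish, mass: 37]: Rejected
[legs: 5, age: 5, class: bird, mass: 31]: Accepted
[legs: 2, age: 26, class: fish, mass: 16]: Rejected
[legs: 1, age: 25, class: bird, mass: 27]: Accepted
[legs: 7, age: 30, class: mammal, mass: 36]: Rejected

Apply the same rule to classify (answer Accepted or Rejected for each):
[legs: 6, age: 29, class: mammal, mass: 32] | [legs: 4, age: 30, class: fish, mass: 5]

Checking candidate rules against both groups, what survives is: class is bird.
[legs: 6, age: 29, class: mammal, mass: 32]: class is mammal — lacks this property, so Rejected. [legs: 4, age: 30, class: fish, mass: 5]: class is fish — lacks this property, so Rejected.

Rejected, Rejected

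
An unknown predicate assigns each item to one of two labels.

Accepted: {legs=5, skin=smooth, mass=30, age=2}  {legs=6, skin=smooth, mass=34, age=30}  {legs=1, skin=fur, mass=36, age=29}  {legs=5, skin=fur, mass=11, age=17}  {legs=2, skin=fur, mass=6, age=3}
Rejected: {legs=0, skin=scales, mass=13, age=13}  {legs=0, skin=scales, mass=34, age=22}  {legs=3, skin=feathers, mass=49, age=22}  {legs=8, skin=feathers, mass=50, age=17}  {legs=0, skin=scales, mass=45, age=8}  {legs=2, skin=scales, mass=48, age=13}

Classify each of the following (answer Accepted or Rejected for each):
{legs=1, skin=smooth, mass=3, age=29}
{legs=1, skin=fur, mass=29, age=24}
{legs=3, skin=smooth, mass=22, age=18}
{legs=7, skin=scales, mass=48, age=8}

The simplest hypothesis consistent with all the labels is: skin is fur OR skin is smooth.
{legs=1, skin=smooth, mass=3, age=29}: skin is smooth — qualifies, so Accepted. {legs=1, skin=fur, mass=29, age=24}: skin is fur — qualifies, so Accepted. {legs=3, skin=smooth, mass=22, age=18}: skin is smooth — qualifies, so Accepted. {legs=7, skin=scales, mass=48, age=8}: skin is scales — fails this test, so Rejected.

Accepted, Accepted, Accepted, Rejected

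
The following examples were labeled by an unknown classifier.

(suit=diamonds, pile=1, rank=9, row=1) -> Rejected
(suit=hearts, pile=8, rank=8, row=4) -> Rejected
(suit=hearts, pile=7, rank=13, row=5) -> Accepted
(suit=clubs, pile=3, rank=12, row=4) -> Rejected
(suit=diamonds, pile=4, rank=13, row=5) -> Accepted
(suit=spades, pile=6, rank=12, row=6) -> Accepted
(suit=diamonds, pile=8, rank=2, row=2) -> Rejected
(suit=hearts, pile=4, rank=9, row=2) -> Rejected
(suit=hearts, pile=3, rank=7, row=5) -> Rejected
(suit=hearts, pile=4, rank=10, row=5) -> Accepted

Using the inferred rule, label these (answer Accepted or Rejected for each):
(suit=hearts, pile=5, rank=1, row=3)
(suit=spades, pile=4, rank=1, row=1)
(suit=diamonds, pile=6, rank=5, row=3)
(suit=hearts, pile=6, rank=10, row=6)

Rejected, Rejected, Rejected, Accepted

The pattern is that an item is 'Accepted' exactly when: row ≥ 5 AND pile ≥ 4.
(suit=hearts, pile=5, rank=1, row=3) → row = 3, pile = 5 → Rejected. (suit=spades, pile=4, rank=1, row=1) → row = 1, pile = 4 → Rejected. (suit=diamonds, pile=6, rank=5, row=3) → row = 3, pile = 6 → Rejected. (suit=hearts, pile=6, rank=10, row=6) → row = 6, pile = 6 → Accepted.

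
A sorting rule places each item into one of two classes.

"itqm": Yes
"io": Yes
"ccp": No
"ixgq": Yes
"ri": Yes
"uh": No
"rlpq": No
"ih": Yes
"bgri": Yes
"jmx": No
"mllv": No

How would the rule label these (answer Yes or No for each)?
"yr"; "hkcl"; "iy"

No, No, Yes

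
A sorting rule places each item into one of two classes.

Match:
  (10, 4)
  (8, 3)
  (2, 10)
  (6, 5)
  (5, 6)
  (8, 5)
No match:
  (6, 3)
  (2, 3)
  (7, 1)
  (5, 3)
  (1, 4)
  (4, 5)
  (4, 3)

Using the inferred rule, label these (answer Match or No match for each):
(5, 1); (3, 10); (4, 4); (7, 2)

No match, Match, No match, No match

The common property of the 'Match' items is: sum ≥ 11. No 'No match' item has it.
(5, 1) — 5+1 = 6, hence No match. (3, 10) — 3+10 = 13, hence Match. (4, 4) — 4+4 = 8, hence No match. (7, 2) — 7+2 = 9, hence No match.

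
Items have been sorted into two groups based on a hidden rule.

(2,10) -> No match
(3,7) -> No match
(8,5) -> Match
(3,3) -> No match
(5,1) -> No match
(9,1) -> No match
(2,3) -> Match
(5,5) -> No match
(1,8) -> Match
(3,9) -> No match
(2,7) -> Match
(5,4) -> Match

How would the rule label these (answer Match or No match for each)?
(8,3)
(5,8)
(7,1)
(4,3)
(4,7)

Match, Match, No match, Match, Match

The distinguishing property — sum is odd — holds for all the 'Match' cases and none of the 'No match' cases.
(8,3): 8+3 = 11, matches → Match. (5,8): 5+8 = 13, matches → Match. (7,1): 7+1 = 8, doesn't qualify → No match. (4,3): 4+3 = 7, matches → Match. (4,7): 4+7 = 11, matches → Match.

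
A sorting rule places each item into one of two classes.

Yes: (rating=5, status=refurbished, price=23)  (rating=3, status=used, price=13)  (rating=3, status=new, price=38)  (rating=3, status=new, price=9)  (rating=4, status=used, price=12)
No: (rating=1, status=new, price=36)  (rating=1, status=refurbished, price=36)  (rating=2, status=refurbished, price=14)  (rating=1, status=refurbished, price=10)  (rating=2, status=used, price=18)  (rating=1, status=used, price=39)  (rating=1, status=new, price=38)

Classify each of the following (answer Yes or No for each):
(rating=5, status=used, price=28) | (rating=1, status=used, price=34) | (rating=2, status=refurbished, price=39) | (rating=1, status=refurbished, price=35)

The rule appears to be: rating ≥ 3.
(rating=5, status=used, price=28) → rating = 5 → Yes. (rating=1, status=used, price=34) → rating = 1 → No. (rating=2, status=refurbished, price=39) → rating = 2 → No. (rating=1, status=refurbished, price=35) → rating = 1 → No.

Yes, No, No, No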